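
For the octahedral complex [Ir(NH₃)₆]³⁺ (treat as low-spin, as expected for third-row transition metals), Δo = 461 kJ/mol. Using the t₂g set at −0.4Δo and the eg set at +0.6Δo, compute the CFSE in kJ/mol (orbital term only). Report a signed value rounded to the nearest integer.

NH₃ is neutral, so the +3 overall charge sits on Ir: oxidation state +3.
Ir is in group 9, so Ir³⁺ is d⁶ (9 − 3 = 6).
Configuration: t₂g⁶ eg⁰.
CFSE(orbital) = 6×(-0.4Δo) + 0×(0.6Δo) = -2.4Δo; with Δo = 461 kJ/mol that is -1106 kJ/mol.

-1106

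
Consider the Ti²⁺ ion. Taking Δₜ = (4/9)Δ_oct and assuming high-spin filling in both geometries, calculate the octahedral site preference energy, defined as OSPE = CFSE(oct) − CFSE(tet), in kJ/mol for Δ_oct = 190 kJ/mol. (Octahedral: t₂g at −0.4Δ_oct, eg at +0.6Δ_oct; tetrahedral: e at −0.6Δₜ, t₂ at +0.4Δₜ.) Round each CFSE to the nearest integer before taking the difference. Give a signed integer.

Ti is in group 4, so Ti²⁺ is d² (4 − 2 = 2).
In an octahedral site d² (HS) is t2g^2 e_g^0, giving CFSE(oct) = -0.8Δ_oct = -152 kJ/mol.
Tetrahedral: e^2 t2^0, CFSE = 2(−0.6) + 0(+0.4) = -1.2Δₜ = -1.2 × (4/9) × 190 = -101 kJ/mol.
OSPE = CFSE(oct) − CFSE(tet) = -152 − (-101) = -51 kJ/mol.

-51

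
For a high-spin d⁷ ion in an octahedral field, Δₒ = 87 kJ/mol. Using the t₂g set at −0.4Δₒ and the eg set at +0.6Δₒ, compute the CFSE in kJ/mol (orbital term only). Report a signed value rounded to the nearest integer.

The d⁷ electrons fill as t₂g⁵ eg².
The orbital stabilization is -0.8Δₒ = -0.8 × 87 = -70 kJ/mol.

-70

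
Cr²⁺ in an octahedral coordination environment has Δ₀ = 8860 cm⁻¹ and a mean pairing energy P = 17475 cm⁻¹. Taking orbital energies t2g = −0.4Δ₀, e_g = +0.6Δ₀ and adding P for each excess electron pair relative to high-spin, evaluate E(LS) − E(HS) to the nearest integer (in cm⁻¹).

8615

Cr²⁺: group 6, so d-count = 6 − 2 = 4.
In the high-spin limit (t2g^3 e_g^1) the orbital term is -0.6Δ₀ = -5316 cm⁻¹, with no excess pairing.
Low-spin: t2g^4 e_g^0, orbital CFSE = -1.6Δ₀ = -14176 cm⁻¹; plus 1 excess pair × P = +17475 cm⁻¹; total 3299 cm⁻¹.
The difference is 3299 − (-5316) = 8615 cm⁻¹, so high-spin lies lower.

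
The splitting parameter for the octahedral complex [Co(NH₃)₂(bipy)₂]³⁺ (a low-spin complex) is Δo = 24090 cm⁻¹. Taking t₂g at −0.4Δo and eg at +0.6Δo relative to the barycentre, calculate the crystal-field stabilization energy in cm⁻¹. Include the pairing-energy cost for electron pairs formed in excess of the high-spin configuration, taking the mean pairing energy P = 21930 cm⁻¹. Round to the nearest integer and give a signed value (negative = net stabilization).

Ligand charges: 2×(+0) from NH₃ and 2×(+0) from bipy sum to +0; with overall charge +3, Co is +3.
Group 9 minus oxidation state +3 gives a d⁶ configuration for Co³⁺.
Electron filling gives t₂g⁶ eg⁰.
Orbital CFSE = 6(-0.4) + 0(0.6) = -2.4Δo = -2.4 × 24090 = -57816 cm⁻¹.
High-spin d⁶ would be t₂g⁴ eg² with 1 pair; low-spin has 3, so 2 excess pairs cost +2P = +43860 cm⁻¹.
Overall CFSE = -57816 + 43860 = -13956 cm⁻¹.

-13956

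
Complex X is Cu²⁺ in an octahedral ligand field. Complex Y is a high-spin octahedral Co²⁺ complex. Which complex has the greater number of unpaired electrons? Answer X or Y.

Y

X: Cu sits in group 11; removing 2 electrons leaves Cu²⁺ with 11 − 2 = 9 d electrons; t₂g⁶ eg³ → 1 unpaired.
Y: Co²⁺: group 9, so d-count = 9 − 2 = 7; t2g^5 e_g^2 → 3 unpaired.
So Y has more unpaired electrons.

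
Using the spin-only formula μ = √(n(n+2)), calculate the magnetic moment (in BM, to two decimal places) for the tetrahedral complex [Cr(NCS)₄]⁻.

3.87 BM

Each NCS⁻ contributes -1; 4 × (-1) = -4. With overall charge -1, Cr is in the +3 oxidation state.
Cr is in group 6, so Cr³⁺ is d³ (6 − 3 = 3).
Tetrahedral splitting is small, so the complex is high-spin.
Configuration: e^2 t2^1 → 3 unpaired electrons.
μ(spin-only) = √[3(3+2)] = √15 ≈ 3.87 BM.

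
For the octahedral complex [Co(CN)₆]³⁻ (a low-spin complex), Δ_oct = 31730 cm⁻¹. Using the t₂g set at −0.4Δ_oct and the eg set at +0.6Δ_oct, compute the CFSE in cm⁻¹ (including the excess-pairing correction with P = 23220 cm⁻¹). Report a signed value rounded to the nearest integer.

Each CN⁻ contributes -1; 6 × (-1) = -6. With overall charge -3, Co is in the +3 oxidation state.
Co is in group 9, so Co³⁺ is d⁶ (9 − 3 = 6).
Configuration: t₂g⁶ eg⁰.
Orbital CFSE = 6(-0.4) + 0(0.6) = -2.4Δ_oct = -2.4 × 31730 = -76152 cm⁻¹.
Pairing penalty: 3 pairs vs 1 in the high-spin reference → 2 extra × P = 46440 cm⁻¹.
Net CFSE = -76152 + 46440 = -29712 cm⁻¹.

-29712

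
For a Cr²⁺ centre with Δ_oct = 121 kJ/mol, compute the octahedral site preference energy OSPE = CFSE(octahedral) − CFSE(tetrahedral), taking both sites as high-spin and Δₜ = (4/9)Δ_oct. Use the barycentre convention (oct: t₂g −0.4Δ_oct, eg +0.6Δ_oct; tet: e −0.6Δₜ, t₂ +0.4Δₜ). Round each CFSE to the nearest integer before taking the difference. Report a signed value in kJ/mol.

-51

Cr sits in group 6; removing 2 electrons leaves Cr²⁺ with 6 − 2 = 4 d electrons.
In an octahedral site d⁴ (HS) is t₂g³ eg¹, giving CFSE(oct) = -0.6Δ_oct = -73 kJ/mol.
Tetrahedral e² t₂² gives -0.4Δₜ = -0.4 × (4/9) × 121 = -22 kJ/mol.
OSPE = CFSE(oct) − CFSE(tet) = -73 − (-22) = -51 kJ/mol.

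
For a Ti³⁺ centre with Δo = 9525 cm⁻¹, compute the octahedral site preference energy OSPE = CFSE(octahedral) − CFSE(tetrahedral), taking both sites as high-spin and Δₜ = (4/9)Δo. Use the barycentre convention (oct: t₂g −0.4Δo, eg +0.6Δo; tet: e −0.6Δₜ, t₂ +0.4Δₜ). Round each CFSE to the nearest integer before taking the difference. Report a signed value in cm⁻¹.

-1270

Ti sits in group 4; removing 3 electrons leaves Ti³⁺ with 4 − 3 = 1 d electrons.
Octahedral high-spin t₂g¹ eg⁰: CFSE = -0.4 × 9525 = -3810 cm⁻¹.
In a tetrahedral site the filling is e¹ t₂⁰: CFSE(tet) = -0.6Δₜ = -0.6 × (4/9)(9525) = -2540 cm⁻¹.
Subtracting, OSPE = -3810 − (-2540) = -1270 cm⁻¹.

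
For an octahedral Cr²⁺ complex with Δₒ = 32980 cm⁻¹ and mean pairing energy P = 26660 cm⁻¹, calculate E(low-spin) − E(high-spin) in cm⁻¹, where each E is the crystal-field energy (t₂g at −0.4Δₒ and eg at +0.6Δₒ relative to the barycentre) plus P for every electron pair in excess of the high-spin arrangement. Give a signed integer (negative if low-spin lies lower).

-6320

Group 6 minus oxidation state +2 gives a d⁴ configuration for Cr²⁺.
High-spin d⁴ fills as t₂g³ eg¹ with CFSE 3(−0.4) + 1(+0.6) = -0.6Δₒ = -19788 cm⁻¹.
Low-spin: t₂g⁴ eg⁰, orbital CFSE = -1.6Δₒ = -52768 cm⁻¹; plus 1 excess pair × P = +26660 cm⁻¹; total -26108 cm⁻¹.
The difference is -26108 − (-19788) = -6320 cm⁻¹, so low-spin lies lower.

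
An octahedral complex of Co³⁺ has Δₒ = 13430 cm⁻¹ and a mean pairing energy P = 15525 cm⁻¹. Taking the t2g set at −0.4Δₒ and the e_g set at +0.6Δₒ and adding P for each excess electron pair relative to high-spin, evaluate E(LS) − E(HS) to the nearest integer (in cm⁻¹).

4190

Co sits in group 9; removing 3 electrons leaves Co³⁺ with 9 − 3 = 6 d electrons.
High-spin d⁶ fills as t2g^4 e_g^2 with CFSE 4(−0.4) + 2(+0.6) = -0.4Δₒ = -5372 cm⁻¹.
Low-spin t2g^6 e_g^0 gives -2.4Δₒ = -32232 cm⁻¹, but forming 2 extra pairs costs 2P = 31050 cm⁻¹, so E(LS) = -32232 + 31050 = -1182 cm⁻¹.
The difference is -1182 − (-5372) = 4190 cm⁻¹, so high-spin lies lower.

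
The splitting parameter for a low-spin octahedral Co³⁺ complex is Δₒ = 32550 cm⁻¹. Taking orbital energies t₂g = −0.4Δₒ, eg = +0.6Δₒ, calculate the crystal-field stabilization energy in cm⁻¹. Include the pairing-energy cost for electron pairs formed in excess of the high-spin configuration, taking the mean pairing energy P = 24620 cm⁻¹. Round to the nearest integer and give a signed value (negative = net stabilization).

Co sits in group 9; removing 3 electrons leaves Co³⁺ with 9 − 3 = 6 d electrons.
Configuration: t₂g⁶ eg⁰.
Orbital CFSE = 6(-0.4) + 0(0.6) = -2.4Δₒ = -2.4 × 32550 = -78120 cm⁻¹.
Pairing penalty: 3 pairs vs 1 in the high-spin reference → 2 extra × P = 49240 cm⁻¹.
Net CFSE = -78120 + 49240 = -28880 cm⁻¹.

-28880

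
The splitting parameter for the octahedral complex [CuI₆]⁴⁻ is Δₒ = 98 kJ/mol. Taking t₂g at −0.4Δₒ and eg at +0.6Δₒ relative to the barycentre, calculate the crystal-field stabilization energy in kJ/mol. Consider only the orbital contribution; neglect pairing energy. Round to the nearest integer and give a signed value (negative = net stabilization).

-59

Each I⁻ contributes -1; 6 × (-1) = -6. With overall charge -4, Cu is in the +2 oxidation state.
Cu²⁺: group 11, so d-count = 11 − 2 = 9.
The d⁹ electrons fill as t₂g⁶ eg³.
Orbital CFSE = 6(-0.4) + 3(0.6) = -0.6Δₒ = -0.6 × 98 = -59 kJ/mol.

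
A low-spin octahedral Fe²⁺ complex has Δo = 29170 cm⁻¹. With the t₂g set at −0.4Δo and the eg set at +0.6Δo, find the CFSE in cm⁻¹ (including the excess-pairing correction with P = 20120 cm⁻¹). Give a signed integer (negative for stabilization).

-29768

Fe is in group 8, so Fe²⁺ is d⁶ (8 − 2 = 6).
Electron filling gives t₂g⁶ eg⁰.
CFSE(orbital) = 6×(-0.4Δo) + 0×(0.6Δo) = -2.4Δo; with Δo = 29170 cm⁻¹ that is -70008 cm⁻¹.
Pairing penalty: 3 pairs vs 1 in the high-spin reference → 2 extra × P = 40240 cm⁻¹.
Overall CFSE = -70008 + 40240 = -29768 cm⁻¹.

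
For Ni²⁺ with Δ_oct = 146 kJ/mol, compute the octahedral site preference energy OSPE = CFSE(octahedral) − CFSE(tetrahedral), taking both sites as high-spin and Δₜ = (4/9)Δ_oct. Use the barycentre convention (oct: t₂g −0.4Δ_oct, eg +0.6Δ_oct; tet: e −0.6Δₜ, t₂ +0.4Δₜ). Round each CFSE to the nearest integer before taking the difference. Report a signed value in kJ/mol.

-123

Group 10 minus oxidation state +2 gives a d⁸ configuration for Ni²⁺.
In an octahedral site d⁸ (HS) is t2g^6 e_g^2, giving CFSE(oct) = -1.2Δ_oct = -175 kJ/mol.
Tetrahedral e^4 t2^4 gives -0.8Δₜ = -0.8 × (4/9) × 146 = -52 kJ/mol.
Subtracting, OSPE = -175 − (-52) = -123 kJ/mol.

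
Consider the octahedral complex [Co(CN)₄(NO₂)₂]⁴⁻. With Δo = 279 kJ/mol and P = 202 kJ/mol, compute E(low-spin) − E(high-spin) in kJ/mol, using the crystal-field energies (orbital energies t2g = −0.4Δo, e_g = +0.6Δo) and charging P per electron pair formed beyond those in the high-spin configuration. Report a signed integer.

Ligand charges: 4×(-1) from CN⁻ and 2×(-1) from NO₂⁻ sum to -6; with overall charge -4, Co is +2.
Co is in group 9, so Co²⁺ is d⁷ (9 − 2 = 7).
High-spin d⁷ fills as t2g^5 e_g^2 with CFSE 5(−0.4) + 2(+0.6) = -0.8Δo = -223 kJ/mol.
Low-spin: t2g^6 e_g^1, orbital CFSE = -1.8Δo = -502 kJ/mol; plus 1 excess pair × P = +202 kJ/mol; total -300 kJ/mol.
The difference is -300 − (-223) = -77 kJ/mol, so low-spin lies lower.

-77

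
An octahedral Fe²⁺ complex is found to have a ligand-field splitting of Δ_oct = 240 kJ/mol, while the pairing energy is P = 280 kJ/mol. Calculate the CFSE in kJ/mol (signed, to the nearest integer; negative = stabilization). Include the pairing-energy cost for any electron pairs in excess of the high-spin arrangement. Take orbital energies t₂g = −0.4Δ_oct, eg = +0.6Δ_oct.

-96

Fe sits in group 8; removing 2 electrons leaves Fe²⁺ with 8 − 2 = 6 d electrons.
Since Δ_oct = 240 kJ/mol < P = 280 kJ/mol, the complex adopts the high-spin configuration.
That gives t₂g⁴ eg².
Orbital CFSE = -0.4Δ_oct = -0.4 × 240 = -96 kJ/mol.
High-spin has no excess pairs, so no pairing correction applies.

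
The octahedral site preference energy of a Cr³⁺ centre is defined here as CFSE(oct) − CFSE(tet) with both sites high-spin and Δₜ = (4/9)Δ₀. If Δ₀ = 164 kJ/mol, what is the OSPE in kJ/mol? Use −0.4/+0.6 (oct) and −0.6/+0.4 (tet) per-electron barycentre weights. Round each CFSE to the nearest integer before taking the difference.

Cr is in group 6, so Cr³⁺ is d³ (6 − 3 = 3).
In an octahedral site d³ (HS) is t2g^3 e_g^0, giving CFSE(oct) = -1.2Δ₀ = -197 kJ/mol.
In a tetrahedral site the filling is e^2 t2^1: CFSE(tet) = -0.8Δₜ = -0.8 × (4/9)(164) = -58 kJ/mol.
Subtracting, OSPE = -197 − (-58) = -139 kJ/mol.

-139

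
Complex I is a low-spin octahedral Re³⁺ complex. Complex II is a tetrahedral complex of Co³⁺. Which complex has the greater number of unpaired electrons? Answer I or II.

II

I: Group 7 minus oxidation state +3 gives a d⁴ configuration for Re³⁺; t2g^4 e_g^0 → 2 unpaired.
II: Co³⁺: group 9, so d-count = 9 − 3 = 6; With tetrahedral geometry the complex is necessarily high-spin; e³ t₂³ → 4 unpaired.
So II has more unpaired electrons.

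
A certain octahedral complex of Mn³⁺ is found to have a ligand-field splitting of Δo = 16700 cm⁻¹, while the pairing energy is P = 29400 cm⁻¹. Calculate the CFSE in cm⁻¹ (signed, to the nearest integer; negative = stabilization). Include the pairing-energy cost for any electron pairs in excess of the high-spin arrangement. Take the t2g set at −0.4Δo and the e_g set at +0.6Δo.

Mn sits in group 7; removing 3 electrons leaves Mn³⁺ with 7 − 3 = 4 d electrons.
With Δo < P the complex is high-spin.
Filling d⁴ accordingly: t2g^3 e_g^1.
Orbital CFSE = -0.6Δo = -0.6 × 16700 = -10020 cm⁻¹.
High-spin has no excess pairs, so no pairing correction applies.

-10020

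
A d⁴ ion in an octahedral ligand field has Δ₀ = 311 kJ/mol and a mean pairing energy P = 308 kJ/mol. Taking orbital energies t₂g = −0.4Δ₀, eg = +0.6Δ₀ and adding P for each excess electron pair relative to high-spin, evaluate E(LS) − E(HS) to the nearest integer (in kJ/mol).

-3

High-spin d⁴ fills as t₂g³ eg¹ with CFSE 3(−0.4) + 1(+0.6) = -0.6Δ₀ = -187 kJ/mol.
Low-spin t₂g⁴ eg⁰ gives -1.6Δ₀ = -498 kJ/mol, but forming 1 extra pair costs 1P = 308 kJ/mol, so E(LS) = -498 + 308 = -190 kJ/mol.
E(LS) − E(HS) = -190 − (-187) = -3 kJ/mol.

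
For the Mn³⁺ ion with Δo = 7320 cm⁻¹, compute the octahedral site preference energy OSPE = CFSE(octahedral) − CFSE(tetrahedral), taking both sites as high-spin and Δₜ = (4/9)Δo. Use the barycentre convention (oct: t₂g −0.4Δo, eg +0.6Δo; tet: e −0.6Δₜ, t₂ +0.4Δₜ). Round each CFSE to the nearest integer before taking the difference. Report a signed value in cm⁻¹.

-3091

Mn³⁺: group 7, so d-count = 7 − 3 = 4.
In an octahedral site d⁴ (HS) is t2g^3 e_g^1, giving CFSE(oct) = -0.6Δo = -4392 cm⁻¹.
Tetrahedral e^2 t2^2 gives -0.4Δₜ = -0.4 × (4/9) × 7320 = -1301 cm⁻¹.
OSPE = -4392 − (-1301) = -3091 cm⁻¹.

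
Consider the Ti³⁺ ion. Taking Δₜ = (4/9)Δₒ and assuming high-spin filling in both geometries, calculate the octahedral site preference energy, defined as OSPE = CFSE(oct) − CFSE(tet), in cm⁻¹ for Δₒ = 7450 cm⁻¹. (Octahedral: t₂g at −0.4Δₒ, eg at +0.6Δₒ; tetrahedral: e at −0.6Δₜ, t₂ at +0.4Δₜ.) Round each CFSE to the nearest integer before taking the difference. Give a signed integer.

Group 4 minus oxidation state +3 gives a d¹ configuration for Ti³⁺.
Octahedral (high-spin): t2g^1 e_g^0, CFSE = 1(−0.4) + 0(+0.6) = -0.4Δₒ = -0.4 × 7450 = -2980 cm⁻¹.
Tetrahedral e^1 t2^0 gives -0.6Δₜ = -0.6 × (4/9) × 7450 = -1987 cm⁻¹.
OSPE = CFSE(oct) − CFSE(tet) = -2980 − (-1987) = -993 cm⁻¹.

-993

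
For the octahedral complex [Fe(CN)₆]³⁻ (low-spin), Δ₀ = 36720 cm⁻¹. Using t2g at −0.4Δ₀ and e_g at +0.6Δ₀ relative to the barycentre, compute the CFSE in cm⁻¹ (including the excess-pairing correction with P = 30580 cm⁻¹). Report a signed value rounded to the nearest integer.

Each CN⁻ contributes -1; 6 × (-1) = -6. With overall charge -3, Fe is in the +3 oxidation state.
Fe is in group 8, so Fe³⁺ is d⁵ (8 − 3 = 5).
Electron filling gives t2g^5 e_g^0.
Orbital CFSE = 5(-0.4) + 0(0.6) = -2.0Δ₀ = -2.0 × 36720 = -73440 cm⁻¹.
Relative to high-spin t2g^3 e_g^2 (0 paired), the low-spin configuration has 2 additional pairs, contributing +2 × 30580 = +61160 cm⁻¹.
Net CFSE = -73440 + 61160 = -12280 cm⁻¹.

-12280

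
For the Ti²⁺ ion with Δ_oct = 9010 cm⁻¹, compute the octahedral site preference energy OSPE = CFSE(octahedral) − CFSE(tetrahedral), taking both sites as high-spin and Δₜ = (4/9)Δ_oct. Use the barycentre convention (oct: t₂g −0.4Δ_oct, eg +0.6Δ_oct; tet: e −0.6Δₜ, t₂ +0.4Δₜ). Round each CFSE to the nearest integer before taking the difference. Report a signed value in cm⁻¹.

-2403

Ti²⁺: group 4, so d-count = 4 − 2 = 2.
Octahedral (high-spin): t₂g² eg⁰, CFSE = 2(−0.4) + 0(+0.6) = -0.8Δ_oct = -0.8 × 9010 = -7208 cm⁻¹.
In a tetrahedral site the filling is e² t₂⁰: CFSE(tet) = -1.2Δₜ = -1.2 × (4/9)(9010) = -4805 cm⁻¹.
OSPE = CFSE(oct) − CFSE(tet) = -7208 − (-4805) = -2403 cm⁻¹.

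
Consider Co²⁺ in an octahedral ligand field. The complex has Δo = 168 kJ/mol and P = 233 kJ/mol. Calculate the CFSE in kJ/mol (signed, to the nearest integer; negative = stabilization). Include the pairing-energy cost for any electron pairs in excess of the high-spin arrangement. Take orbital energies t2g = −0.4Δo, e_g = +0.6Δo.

Co²⁺: group 9, so d-count = 9 − 2 = 7.
With Δo < P the complex is high-spin.
Filling d⁷ accordingly: t2g^5 e_g^2.
Orbital CFSE = -0.8Δo = -0.8 × 168 = -134 kJ/mol.
High-spin has no excess pairs, so no pairing correction applies.

-134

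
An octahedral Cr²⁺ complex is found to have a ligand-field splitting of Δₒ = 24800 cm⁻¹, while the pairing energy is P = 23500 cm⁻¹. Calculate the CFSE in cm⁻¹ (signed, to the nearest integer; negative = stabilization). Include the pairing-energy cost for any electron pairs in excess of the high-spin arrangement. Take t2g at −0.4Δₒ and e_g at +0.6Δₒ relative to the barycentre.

-16180

Group 6 minus oxidation state +2 gives a d⁴ configuration for Cr²⁺.
Δₒ > P, so pairing is preferred: the ground state is low-spin.
Configuration: t2g^4 e_g^0.
Orbital CFSE = -1.6Δₒ = -1.6 × 24800 = -39680 cm⁻¹.
Excess pairs vs high-spin: 1 − 0 = 1; pairing cost = +23500 cm⁻¹.
Net CFSE = -39680 + 23500 = -16180 cm⁻¹.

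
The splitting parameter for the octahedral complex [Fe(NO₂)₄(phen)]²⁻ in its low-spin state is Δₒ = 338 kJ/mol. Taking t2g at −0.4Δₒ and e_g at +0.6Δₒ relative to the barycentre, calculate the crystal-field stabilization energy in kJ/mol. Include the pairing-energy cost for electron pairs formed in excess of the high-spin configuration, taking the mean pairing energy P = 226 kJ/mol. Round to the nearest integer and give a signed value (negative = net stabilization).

-359

Ligand charges: 4×(-1) from NO₂⁻ and 1×(+0) from phen sum to -4; with overall charge -2, Fe is +2.
Group 8 minus oxidation state +2 gives a d⁶ configuration for Fe²⁺.
The d⁶ electrons fill as t2g^6 e_g^0.
The orbital stabilization is -2.4Δₒ = -2.4 × 338 = -811 kJ/mol.
Relative to high-spin t2g^4 e_g^2 (1 paired), the low-spin configuration has 2 additional pairs, contributing +2 × 226 = +452 kJ/mol.
Combining: -811 + 452 = -359 kJ/mol.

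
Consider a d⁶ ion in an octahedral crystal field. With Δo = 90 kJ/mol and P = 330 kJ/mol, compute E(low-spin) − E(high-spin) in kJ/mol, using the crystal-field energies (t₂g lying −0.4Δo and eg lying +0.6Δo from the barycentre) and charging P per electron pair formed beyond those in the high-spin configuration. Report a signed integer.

480

In the high-spin limit (t₂g⁴ eg²) the orbital term is -0.4Δo = -36 kJ/mol, with no excess pairing.
Low-spin t₂g⁶ eg⁰ gives -2.4Δo = -216 kJ/mol, but forming 2 extra pairs costs 2P = 660 kJ/mol, so E(LS) = -216 + 660 = 444 kJ/mol.
E(LS) − E(HS) = 444 − (-36) = 480 kJ/mol.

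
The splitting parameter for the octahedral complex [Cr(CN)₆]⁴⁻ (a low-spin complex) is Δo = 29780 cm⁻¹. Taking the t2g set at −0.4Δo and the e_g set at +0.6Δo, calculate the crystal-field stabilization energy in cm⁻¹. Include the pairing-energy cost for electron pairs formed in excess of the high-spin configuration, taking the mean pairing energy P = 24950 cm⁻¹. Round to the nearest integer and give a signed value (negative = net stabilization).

-22698

Each CN⁻ contributes -1; 6 × (-1) = -6. With overall charge -4, Cr is in the +2 oxidation state.
Cr²⁺: group 6, so d-count = 6 − 2 = 4.
Electron filling gives t2g^4 e_g^0.
CFSE(orbital) = 4×(-0.4Δo) + 0×(0.6Δo) = -1.6Δo; with Δo = 29780 cm⁻¹ that is -47648 cm⁻¹.
Relative to high-spin t2g^3 e_g^1 (0 paired), the low-spin configuration has 1 additional pair, contributing +1 × 24950 = +24950 cm⁻¹.
Combining: -47648 + 24950 = -22698 cm⁻¹.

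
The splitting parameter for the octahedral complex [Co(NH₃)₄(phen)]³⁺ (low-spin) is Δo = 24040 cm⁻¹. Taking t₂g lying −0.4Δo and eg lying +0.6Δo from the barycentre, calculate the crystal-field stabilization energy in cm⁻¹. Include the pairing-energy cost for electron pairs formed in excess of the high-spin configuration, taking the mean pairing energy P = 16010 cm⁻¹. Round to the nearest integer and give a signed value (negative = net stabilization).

-25676

Ligand charges: 4×(+0) from NH₃ and 1×(+0) from phen sum to +0; with overall charge +3, Co is +3.
Group 9 minus oxidation state +3 gives a d⁶ configuration for Co³⁺.
Electron filling gives t₂g⁶ eg⁰.
CFSE(orbital) = 6×(-0.4Δo) + 0×(0.6Δo) = -2.4Δo; with Δo = 24040 cm⁻¹ that is -57696 cm⁻¹.
High-spin d⁶ would be t₂g⁴ eg² with 1 pair; low-spin has 3, so 2 excess pairs cost +2P = +32020 cm⁻¹.
Net CFSE = -57696 + 32020 = -25676 cm⁻¹.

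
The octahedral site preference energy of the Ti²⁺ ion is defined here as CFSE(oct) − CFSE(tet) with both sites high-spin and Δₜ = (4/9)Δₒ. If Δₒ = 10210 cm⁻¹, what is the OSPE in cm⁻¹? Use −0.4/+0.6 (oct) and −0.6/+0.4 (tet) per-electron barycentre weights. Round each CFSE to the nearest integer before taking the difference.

Group 4 minus oxidation state +2 gives a d² configuration for Ti²⁺.
Octahedral high-spin t₂g² eg⁰: CFSE = -0.8 × 10210 = -8168 cm⁻¹.
In a tetrahedral site the filling is e² t₂⁰: CFSE(tet) = -1.2Δₜ = -1.2 × (4/9)(10210) = -5445 cm⁻¹.
Subtracting, OSPE = -8168 − (-5445) = -2723 cm⁻¹.

-2723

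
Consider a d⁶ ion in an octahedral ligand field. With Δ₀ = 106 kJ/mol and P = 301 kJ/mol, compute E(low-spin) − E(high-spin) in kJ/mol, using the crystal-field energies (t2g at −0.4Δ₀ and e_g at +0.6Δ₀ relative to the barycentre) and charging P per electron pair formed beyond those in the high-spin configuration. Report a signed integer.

390

In the high-spin limit (t2g^4 e_g^2) the orbital term is -0.4Δ₀ = -42 kJ/mol, with no excess pairing.
Low-spin: t2g^6 e_g^0, orbital CFSE = -2.4Δ₀ = -254 kJ/mol; plus 2 excess pairs × P = +602 kJ/mol; total 348 kJ/mol.
E(LS) − E(HS) = 348 − (-42) = 390 kJ/mol.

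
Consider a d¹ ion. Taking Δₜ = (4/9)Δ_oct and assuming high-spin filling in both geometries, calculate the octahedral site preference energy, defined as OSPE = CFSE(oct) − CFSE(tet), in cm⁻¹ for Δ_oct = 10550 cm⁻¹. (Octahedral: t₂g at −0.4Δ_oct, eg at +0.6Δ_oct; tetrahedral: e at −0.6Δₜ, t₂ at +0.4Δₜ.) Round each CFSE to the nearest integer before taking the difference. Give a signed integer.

-1407

In an octahedral site d¹ (HS) is t2g^1 e_g^0, giving CFSE(oct) = -0.4Δ_oct = -4220 cm⁻¹.
Tetrahedral: e^1 t2^0, CFSE = 1(−0.6) + 0(+0.4) = -0.6Δₜ = -0.6 × (4/9) × 10550 = -2813 cm⁻¹.
Subtracting, OSPE = -4220 − (-2813) = -1407 cm⁻¹.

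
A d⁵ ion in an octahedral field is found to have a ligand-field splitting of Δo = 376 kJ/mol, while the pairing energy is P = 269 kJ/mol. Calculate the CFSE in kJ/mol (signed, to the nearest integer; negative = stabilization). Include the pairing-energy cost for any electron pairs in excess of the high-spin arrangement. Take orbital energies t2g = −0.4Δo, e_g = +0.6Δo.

With Δo > P the complex is low-spin.
Filling d⁵ accordingly: t2g^5 e_g^0.
Orbital CFSE = -2.0Δo = -2.0 × 376 = -752 kJ/mol.
Excess pairs vs high-spin: 2 − 0 = 2; pairing cost = +538 kJ/mol.
Net CFSE = -752 + 538 = -214 kJ/mol.

-214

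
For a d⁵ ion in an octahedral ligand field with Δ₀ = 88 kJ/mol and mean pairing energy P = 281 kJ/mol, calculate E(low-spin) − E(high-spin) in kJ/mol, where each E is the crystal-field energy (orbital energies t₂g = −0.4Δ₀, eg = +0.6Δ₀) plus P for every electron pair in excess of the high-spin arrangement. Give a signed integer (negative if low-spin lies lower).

In the high-spin limit (t₂g³ eg²) the orbital term is 0.0Δ₀ = 0 kJ/mol, with no excess pairing.
Low-spin: t₂g⁵ eg⁰, orbital CFSE = -2.0Δ₀ = -176 kJ/mol; plus 2 excess pairs × P = +562 kJ/mol; total 386 kJ/mol.
The difference is 386 − (0) = 386 kJ/mol, so high-spin lies lower.

386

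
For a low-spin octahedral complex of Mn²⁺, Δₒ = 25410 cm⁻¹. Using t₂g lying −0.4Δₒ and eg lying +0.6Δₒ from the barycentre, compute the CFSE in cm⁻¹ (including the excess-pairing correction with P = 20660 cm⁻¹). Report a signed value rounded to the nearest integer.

-9500

Mn is in group 7, so Mn²⁺ is d⁵ (7 − 2 = 5).
Configuration: t₂g⁵ eg⁰.
CFSE(orbital) = 5×(-0.4Δₒ) + 0×(0.6Δₒ) = -2.0Δₒ; with Δₒ = 25410 cm⁻¹ that is -50820 cm⁻¹.
Pairing penalty: 2 pairs vs 0 in the high-spin reference → 2 extra × P = 41320 cm⁻¹.
Combining: -50820 + 41320 = -9500 cm⁻¹.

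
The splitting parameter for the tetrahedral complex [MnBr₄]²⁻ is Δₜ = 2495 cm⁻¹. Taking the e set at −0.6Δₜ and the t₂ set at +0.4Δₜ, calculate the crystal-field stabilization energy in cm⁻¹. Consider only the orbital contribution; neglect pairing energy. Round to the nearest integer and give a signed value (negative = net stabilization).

Each Br⁻ contributes -1; 4 × (-1) = -4. With overall charge -2, Mn is in the +2 oxidation state.
Mn sits in group 7; removing 2 electrons leaves Mn²⁺ with 7 − 2 = 5 d electrons.
Tetrahedral splitting is small, so the complex is high-spin.
Electron filling gives e² t₂³.
CFSE(orbital) = 2×(-0.6Δₜ) + 3×(0.4Δₜ) = 0.0Δₜ; with Δₜ = 2495 cm⁻¹ that is 0 cm⁻¹.

0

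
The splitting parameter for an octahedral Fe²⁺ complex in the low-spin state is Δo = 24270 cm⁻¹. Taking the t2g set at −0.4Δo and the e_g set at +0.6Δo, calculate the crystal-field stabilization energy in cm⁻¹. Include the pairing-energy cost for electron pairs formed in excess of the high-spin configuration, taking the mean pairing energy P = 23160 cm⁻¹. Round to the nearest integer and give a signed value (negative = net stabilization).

-11928

Fe²⁺: group 8, so d-count = 8 − 2 = 6.
Configuration: t2g^6 e_g^0.
The orbital stabilization is -2.4Δo = -2.4 × 24270 = -58248 cm⁻¹.
Pairing penalty: 3 pairs vs 1 in the high-spin reference → 2 extra × P = 46320 cm⁻¹.
Combining: -58248 + 46320 = -11928 cm⁻¹.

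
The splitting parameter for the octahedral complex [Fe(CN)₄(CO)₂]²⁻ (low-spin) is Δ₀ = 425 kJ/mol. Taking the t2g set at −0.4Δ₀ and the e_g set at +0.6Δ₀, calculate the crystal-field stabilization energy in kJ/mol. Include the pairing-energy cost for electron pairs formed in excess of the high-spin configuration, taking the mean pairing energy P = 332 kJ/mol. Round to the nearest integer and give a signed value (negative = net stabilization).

Ligand charges: 4×(-1) from CN⁻ and 2×(+0) from CO sum to -4; with overall charge -2, Fe is +2.
Fe sits in group 8; removing 2 electrons leaves Fe²⁺ with 8 − 2 = 6 d electrons.
Electron filling gives t2g^6 e_g^0.
The orbital stabilization is -2.4Δ₀ = -2.4 × 425 = -1020 kJ/mol.
High-spin d⁶ would be t2g^4 e_g^2 with 1 pair; low-spin has 3, so 2 excess pairs cost +2P = +664 kJ/mol.
Combining: -1020 + 664 = -356 kJ/mol.

-356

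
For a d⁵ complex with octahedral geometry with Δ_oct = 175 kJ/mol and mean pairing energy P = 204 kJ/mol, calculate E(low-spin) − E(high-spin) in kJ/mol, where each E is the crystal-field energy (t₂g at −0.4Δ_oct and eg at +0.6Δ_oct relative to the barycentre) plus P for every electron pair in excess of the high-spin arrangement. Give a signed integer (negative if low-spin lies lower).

58

High-spin: t₂g³ eg², CFSE = 0.0Δ_oct = 0 kJ/mol.
Low-spin t₂g⁵ eg⁰ gives -2.0Δ_oct = -350 kJ/mol, but forming 2 extra pairs costs 2P = 408 kJ/mol, so E(LS) = -350 + 408 = 58 kJ/mol.
Thus E(LS) − E(HS) = 58 kJ/mol.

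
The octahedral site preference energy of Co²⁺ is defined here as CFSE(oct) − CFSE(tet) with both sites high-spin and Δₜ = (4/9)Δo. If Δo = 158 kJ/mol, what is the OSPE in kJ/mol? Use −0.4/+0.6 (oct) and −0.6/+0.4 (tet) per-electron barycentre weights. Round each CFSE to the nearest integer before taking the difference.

Co sits in group 9; removing 2 electrons leaves Co²⁺ with 9 − 2 = 7 d electrons.
Octahedral high-spin t2g^5 e_g^2: CFSE = -0.8 × 158 = -126 kJ/mol.
Tetrahedral: e^4 t2^3, CFSE = 4(−0.6) + 3(+0.4) = -1.2Δₜ = -1.2 × (4/9) × 158 = -84 kJ/mol.
Subtracting, OSPE = -126 − (-84) = -42 kJ/mol.

-42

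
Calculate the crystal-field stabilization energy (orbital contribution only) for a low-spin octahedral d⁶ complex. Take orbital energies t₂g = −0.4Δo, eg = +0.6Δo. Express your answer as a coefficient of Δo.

Configuration: t₂g⁶ eg⁰.
CFSE = 6(-0.4Δo) + 0(0.6Δo) = -2.4Δo + 0.0Δo = -2.4Δo.

-2.4 Δo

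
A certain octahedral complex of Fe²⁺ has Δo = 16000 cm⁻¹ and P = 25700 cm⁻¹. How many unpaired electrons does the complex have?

4

Fe²⁺: group 8, so d-count = 8 − 2 = 6.
Since Δo = 16000 cm⁻¹ < P = 25700 cm⁻¹, the complex adopts the high-spin configuration.
Filling d⁶ accordingly: t₂g⁴ eg².
Unpaired electrons: 4.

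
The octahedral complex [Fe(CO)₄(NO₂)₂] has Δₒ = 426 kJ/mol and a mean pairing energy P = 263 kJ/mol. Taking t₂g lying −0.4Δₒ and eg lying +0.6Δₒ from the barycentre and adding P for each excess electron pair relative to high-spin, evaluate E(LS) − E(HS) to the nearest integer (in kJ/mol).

Ligand charges: 4×(+0) from CO and 2×(-1) from NO₂⁻ sum to -2; with overall charge +0, Fe is +2.
Fe sits in group 8; removing 2 electrons leaves Fe²⁺ with 8 − 2 = 6 d electrons.
High-spin: t₂g⁴ eg², CFSE = -0.4Δₒ = -170 kJ/mol.
Low-spin t₂g⁶ eg⁰ gives -2.4Δₒ = -1022 kJ/mol, but forming 2 extra pairs costs 2P = 526 kJ/mol, so E(LS) = -1022 + 526 = -496 kJ/mol.
The difference is -496 − (-170) = -326 kJ/mol, so low-spin lies lower.

-326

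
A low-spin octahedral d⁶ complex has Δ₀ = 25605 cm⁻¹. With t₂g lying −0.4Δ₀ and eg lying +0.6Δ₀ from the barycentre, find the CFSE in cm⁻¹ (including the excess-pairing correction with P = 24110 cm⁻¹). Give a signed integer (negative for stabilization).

Configuration: t₂g⁶ eg⁰.
CFSE(orbital) = 6×(-0.4Δ₀) + 0×(0.6Δ₀) = -2.4Δ₀; with Δ₀ = 25605 cm⁻¹ that is -61452 cm⁻¹.
High-spin d⁶ would be t₂g⁴ eg² with 1 pair; low-spin has 3, so 2 excess pairs cost +2P = +48220 cm⁻¹.
Combining: -61452 + 48220 = -13232 cm⁻¹.

-13232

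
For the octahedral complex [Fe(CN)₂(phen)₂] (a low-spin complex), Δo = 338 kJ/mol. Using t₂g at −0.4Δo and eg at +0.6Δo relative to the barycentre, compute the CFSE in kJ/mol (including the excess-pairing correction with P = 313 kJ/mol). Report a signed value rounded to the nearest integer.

-185

Ligand charges: 2×(-1) from CN⁻ and 2×(+0) from phen sum to -2; with overall charge +0, Fe is +2.
Group 8 minus oxidation state +2 gives a d⁶ configuration for Fe²⁺.
The d⁶ electrons fill as t₂g⁶ eg⁰.
CFSE(orbital) = 6×(-0.4Δo) + 0×(0.6Δo) = -2.4Δo; with Δo = 338 kJ/mol that is -811 kJ/mol.
High-spin d⁶ would be t₂g⁴ eg² with 1 pair; low-spin has 3, so 2 excess pairs cost +2P = +626 kJ/mol.
Net CFSE = -811 + 626 = -185 kJ/mol.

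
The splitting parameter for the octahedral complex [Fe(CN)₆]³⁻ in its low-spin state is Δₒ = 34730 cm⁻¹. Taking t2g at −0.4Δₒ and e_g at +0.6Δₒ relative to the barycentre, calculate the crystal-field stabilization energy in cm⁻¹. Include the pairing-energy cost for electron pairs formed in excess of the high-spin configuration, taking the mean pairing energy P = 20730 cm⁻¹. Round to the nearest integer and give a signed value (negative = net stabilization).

-28000

Each CN⁻ contributes -1; 6 × (-1) = -6. With overall charge -3, Fe is in the +3 oxidation state.
Group 8 minus oxidation state +3 gives a d⁵ configuration for Fe³⁺.
Configuration: t2g^5 e_g^0.
Orbital CFSE = 5(-0.4) + 0(0.6) = -2.0Δₒ = -2.0 × 34730 = -69460 cm⁻¹.
Pairing penalty: 2 pairs vs 0 in the high-spin reference → 2 extra × P = 41460 cm⁻¹.
Overall CFSE = -69460 + 41460 = -28000 cm⁻¹.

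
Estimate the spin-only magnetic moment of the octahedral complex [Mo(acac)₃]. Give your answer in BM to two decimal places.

3.87 BM

Each acac⁻ contributes -1; 3 × (-1) = -3. With overall charge +0, Mo is in the +3 oxidation state.
Mo³⁺: group 6, so d-count = 6 − 3 = 3.
Configuration: t₂g³ eg⁰ → 3 unpaired electrons.
μ(spin-only) = √[3(3+2)] = √15 ≈ 3.87 BM.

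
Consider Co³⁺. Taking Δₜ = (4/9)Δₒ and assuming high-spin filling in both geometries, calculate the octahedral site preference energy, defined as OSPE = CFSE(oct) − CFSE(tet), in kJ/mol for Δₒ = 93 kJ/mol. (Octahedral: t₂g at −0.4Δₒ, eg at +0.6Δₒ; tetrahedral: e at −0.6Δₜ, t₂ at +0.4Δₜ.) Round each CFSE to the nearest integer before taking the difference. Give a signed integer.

Co³⁺: group 9, so d-count = 9 − 3 = 6.
In an octahedral site d⁶ (HS) is t2g^4 e_g^2, giving CFSE(oct) = -0.4Δₒ = -37 kJ/mol.
In a tetrahedral site the filling is e^3 t2^3: CFSE(tet) = -0.6Δₜ = -0.6 × (4/9)(93) = -25 kJ/mol.
OSPE = -37 − (-25) = -12 kJ/mol.

-12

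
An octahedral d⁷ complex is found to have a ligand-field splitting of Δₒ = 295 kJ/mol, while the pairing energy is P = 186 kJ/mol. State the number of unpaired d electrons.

1

With Δₒ > P the complex is low-spin.
Configuration: t2g^6 e_g^1.
Unpaired electrons: 1.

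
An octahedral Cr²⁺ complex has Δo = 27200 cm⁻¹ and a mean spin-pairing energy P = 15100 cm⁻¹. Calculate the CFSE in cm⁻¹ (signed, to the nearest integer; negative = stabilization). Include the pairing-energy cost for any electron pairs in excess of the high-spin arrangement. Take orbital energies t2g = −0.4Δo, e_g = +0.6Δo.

Group 6 minus oxidation state +2 gives a d⁴ configuration for Cr²⁺.
Since Δo = 27200 cm⁻¹ > P = 15100 cm⁻¹, the complex adopts the low-spin configuration.
That gives t2g^4 e_g^0.
Orbital CFSE = -1.6Δo = -1.6 × 27200 = -43520 cm⁻¹.
Excess pairs vs high-spin: 1 − 0 = 1; pairing cost = +15100 cm⁻¹.
Net CFSE = -43520 + 15100 = -28420 cm⁻¹.

-28420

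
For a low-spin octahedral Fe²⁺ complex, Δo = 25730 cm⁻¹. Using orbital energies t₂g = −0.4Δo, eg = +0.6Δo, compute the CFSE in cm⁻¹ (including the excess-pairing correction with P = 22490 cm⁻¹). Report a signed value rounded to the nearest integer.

Fe is in group 8, so Fe²⁺ is d⁶ (8 − 2 = 6).
The d⁶ electrons fill as t₂g⁶ eg⁰.
Orbital CFSE = 6(-0.4) + 0(0.6) = -2.4Δo = -2.4 × 25730 = -61752 cm⁻¹.
High-spin d⁶ would be t₂g⁴ eg² with 1 pair; low-spin has 3, so 2 excess pairs cost +2P = +44980 cm⁻¹.
Combining: -61752 + 44980 = -16772 cm⁻¹.

-16772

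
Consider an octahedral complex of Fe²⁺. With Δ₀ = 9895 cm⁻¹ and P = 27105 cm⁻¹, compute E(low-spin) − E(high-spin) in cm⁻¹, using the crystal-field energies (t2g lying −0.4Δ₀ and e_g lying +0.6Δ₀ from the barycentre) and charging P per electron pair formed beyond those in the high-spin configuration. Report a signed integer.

34420

Fe is in group 8, so Fe²⁺ is d⁶ (8 − 2 = 6).
In the high-spin limit (t2g^4 e_g^2) the orbital term is -0.4Δ₀ = -3958 cm⁻¹, with no excess pairing.
Low-spin t2g^6 e_g^0 gives -2.4Δ₀ = -23748 cm⁻¹, but forming 2 extra pairs costs 2P = 54210 cm⁻¹, so E(LS) = -23748 + 54210 = 30462 cm⁻¹.
The difference is 30462 − (-3958) = 34420 cm⁻¹, so high-spin lies lower.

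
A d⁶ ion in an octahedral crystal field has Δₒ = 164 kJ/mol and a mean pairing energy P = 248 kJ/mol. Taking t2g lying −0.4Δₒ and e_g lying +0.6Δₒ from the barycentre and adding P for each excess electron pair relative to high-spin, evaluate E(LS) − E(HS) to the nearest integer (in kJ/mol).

In the high-spin limit (t2g^4 e_g^2) the orbital term is -0.4Δₒ = -66 kJ/mol, with no excess pairing.
For low-spin the configuration is t2g^6 e_g^0: orbital energy -2.4 × 164 = -394 kJ/mol, and 2 additional pairs relative to high-spin add 496 kJ/mol, giving 102 kJ/mol.
Thus E(LS) − E(HS) = 168 kJ/mol.

168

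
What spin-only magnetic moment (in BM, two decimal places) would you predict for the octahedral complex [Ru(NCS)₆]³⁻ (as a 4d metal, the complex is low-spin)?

Each NCS⁻ contributes -1; 6 × (-1) = -6. With overall charge -3, Ru is in the +3 oxidation state.
Ru is in group 8, so Ru³⁺ is d⁵ (8 − 3 = 5).
Configuration: t₂g⁵ eg⁰ → 1 unpaired electron.
μ(spin-only) = √[1(1+2)] = √3 ≈ 1.73 BM.

1.73 BM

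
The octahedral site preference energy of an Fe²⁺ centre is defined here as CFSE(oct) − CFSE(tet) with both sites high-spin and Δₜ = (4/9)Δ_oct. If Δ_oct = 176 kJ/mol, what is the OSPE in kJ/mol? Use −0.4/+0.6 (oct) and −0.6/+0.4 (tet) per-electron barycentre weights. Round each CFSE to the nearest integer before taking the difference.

-23

Fe sits in group 8; removing 2 electrons leaves Fe²⁺ with 8 − 2 = 6 d electrons.
Octahedral (high-spin): t₂g⁴ eg², CFSE = 4(−0.4) + 2(+0.6) = -0.4Δ_oct = -0.4 × 176 = -70 kJ/mol.
In a tetrahedral site the filling is e³ t₂³: CFSE(tet) = -0.6Δₜ = -0.6 × (4/9)(176) = -47 kJ/mol.
OSPE = CFSE(oct) − CFSE(tet) = -70 − (-47) = -23 kJ/mol.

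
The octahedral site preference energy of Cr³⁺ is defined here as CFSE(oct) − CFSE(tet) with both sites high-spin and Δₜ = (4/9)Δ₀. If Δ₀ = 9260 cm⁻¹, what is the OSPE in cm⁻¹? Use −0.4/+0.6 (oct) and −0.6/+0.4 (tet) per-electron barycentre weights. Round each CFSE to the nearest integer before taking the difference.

-7820

Cr³⁺: group 6, so d-count = 6 − 3 = 3.
In an octahedral site d³ (HS) is t2g^3 e_g^0, giving CFSE(oct) = -1.2Δ₀ = -11112 cm⁻¹.
In a tetrahedral site the filling is e^2 t2^1: CFSE(tet) = -0.8Δₜ = -0.8 × (4/9)(9260) = -3292 cm⁻¹.
OSPE = -11112 − (-3292) = -7820 cm⁻¹.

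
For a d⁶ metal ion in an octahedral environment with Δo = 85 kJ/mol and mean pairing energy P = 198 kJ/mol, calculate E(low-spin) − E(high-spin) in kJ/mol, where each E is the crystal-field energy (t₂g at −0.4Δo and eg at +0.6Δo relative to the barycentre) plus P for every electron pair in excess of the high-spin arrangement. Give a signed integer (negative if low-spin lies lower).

High-spin: t₂g⁴ eg², CFSE = -0.4Δo = -34 kJ/mol.
For low-spin the configuration is t₂g⁶ eg⁰: orbital energy -2.4 × 85 = -204 kJ/mol, and 2 additional pairs relative to high-spin add 396 kJ/mol, giving 192 kJ/mol.
The difference is 192 − (-34) = 226 kJ/mol, so high-spin lies lower.

226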